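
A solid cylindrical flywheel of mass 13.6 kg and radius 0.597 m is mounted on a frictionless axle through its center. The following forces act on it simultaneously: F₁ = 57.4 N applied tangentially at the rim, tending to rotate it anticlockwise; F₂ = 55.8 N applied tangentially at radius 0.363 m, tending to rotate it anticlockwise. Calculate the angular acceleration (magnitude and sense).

I = ½MR² = (1/2)(13.6)(0.597)² = 2.424 kg·m².
Taking anticlockwise as positive: τ₁ = +(57.4)(0.597) = +34.27 N·m; τ₂ = +(55.8)(0.363) = +20.26 N·m.
Net torque τ = 54.52 N·m.
α = τ/I = 54.52/2.424 = 22.50 rad/s².

α ≈ 22.5 rad/s², anticlockwise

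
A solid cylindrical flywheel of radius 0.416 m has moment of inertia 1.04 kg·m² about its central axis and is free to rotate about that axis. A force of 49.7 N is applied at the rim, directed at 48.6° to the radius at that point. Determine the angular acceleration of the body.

Only the tangential component produces torque: τ = F R sinθ = (49.7)(0.416) sin 48.6° = 15.51 N·m.
From τ = Iα: α = 15.51/1.040 = 14.91 rad/s².

α ≈ 14.9 rad/s²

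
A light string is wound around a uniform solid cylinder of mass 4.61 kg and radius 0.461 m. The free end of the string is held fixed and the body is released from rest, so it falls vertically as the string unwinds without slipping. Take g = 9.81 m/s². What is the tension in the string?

Translation: Mg − T = Ma. Rotation about the center: TR = Iα with I = ½MR².
With a = αR: T = (I/R²)a = (1/2)M a, so Mg = (1 + 0.5000)Ma.
a = g/(1 + 0.5000) = 9.81/1.500 = 6.540 m/s².
T = 0.5000·M·a = (0.5000)(4.61)(6.540) = 15.07 N.

T ≈ 15.1 N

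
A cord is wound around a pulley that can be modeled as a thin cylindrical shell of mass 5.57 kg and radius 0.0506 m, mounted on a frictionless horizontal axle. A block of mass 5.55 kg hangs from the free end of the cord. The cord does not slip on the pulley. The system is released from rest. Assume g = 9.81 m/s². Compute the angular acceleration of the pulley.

I = MR² = (5.57)(0.0506)² = 0.01426 kg·m².
Block: mg − T = ma. Pulley: TR = Iα. No-slip: a = αR, so T = (I/R²)a = 5.570·a.
Then mg = (m + 5.570)a, so a = (5.55)(9.81)/(5.55 + 5.570) = 4.896 m/s².
α = a/R = 4.896/0.0506 = 96.76 rad/s².

α ≈ 96.8 rad/s²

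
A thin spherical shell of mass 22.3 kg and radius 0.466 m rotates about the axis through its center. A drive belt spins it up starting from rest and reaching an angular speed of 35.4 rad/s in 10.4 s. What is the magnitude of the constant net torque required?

τ ≈ 11.0 N·m

I = (2/3)MR² = (2/3)(22.3)(0.466)² = 3.228 kg·m².
α = Δω/Δt = (35.4 − 0)/10.4 = 3.404 rad/s².
τ = Iα = (3.228)(3.404) = 10.99 N·m.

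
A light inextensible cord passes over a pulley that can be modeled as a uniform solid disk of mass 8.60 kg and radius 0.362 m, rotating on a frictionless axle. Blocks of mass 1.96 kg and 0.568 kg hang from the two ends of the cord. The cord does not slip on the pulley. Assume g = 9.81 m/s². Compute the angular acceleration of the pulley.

I = ½MR² = (1/2)(8.60)(0.362)² = 0.5635 kg·m².
Heavier block: m₁g − T₁ = m₁a. Lighter block: T₂ − m₂g = m₂a.
Pulley: (T₁ − T₂)R = Iα = I(a/R), so T₁ − T₂ = (I/R²)a = (1/2)M_p a = 4.300·a.
Adding the three: (m₁ − m₂)g = (m₁ + m₂ + 4.300)a, so a = (1.96 − 0.568)(9.81)/(1.96 + 0.568 + 4.300) = 2.000 m/s².
α = a/R = 2.000/0.362 = 5.525 rad/s².

α ≈ 5.52 rad/s²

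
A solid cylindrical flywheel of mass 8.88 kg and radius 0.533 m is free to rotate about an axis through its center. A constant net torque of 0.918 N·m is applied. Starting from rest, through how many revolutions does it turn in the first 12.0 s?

≈ 8.34 revolutions

I = ½MR² = (1/2)(8.88)(0.533)² = 1.261 kg·m².
α = τ/I = 0.918/1.261 = 0.7278 rad/s².
θ = ½αt² = ½(0.7278)(12.0)² = 52.40 rad.
Revolutions = θ/(2π) = 8.340.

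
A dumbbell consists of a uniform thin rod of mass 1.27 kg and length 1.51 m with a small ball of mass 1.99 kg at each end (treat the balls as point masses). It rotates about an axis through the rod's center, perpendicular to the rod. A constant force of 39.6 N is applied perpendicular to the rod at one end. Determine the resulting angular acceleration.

α ≈ 11.9 rad/s²

I_rod = (1/12)ML² = (1/12)(1.27)(1.51)² = 0.2413 kg·m².
I_balls = 2·m·(L/2)² = 2(1.99)(0.7550)² = 2.269 kg·m².
Total I = 2.510 kg·m².
τ = F·(L/2) = (39.6)(0.755) = 29.90 N·m.
α = τ/I = 29.90/2.510 = 11.91 rad/s².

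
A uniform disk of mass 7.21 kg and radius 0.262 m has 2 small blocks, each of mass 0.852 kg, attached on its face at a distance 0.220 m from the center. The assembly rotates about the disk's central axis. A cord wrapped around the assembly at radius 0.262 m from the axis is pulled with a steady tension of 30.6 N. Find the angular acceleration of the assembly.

I_disk = ½MR² = ½(7.21)(0.262)² = 0.2475 kg·m².
I_blocks = 2·m·r² = 2(0.852)(0.220)² = 0.08247 kg·m².
Total I = 0.3299 kg·m².
τ = F r = (30.6)(0.262) = 8.017 N·m.
α = τ/I = 8.017/0.3299 = 24.30 rad/s².

α ≈ 24.3 rad/s²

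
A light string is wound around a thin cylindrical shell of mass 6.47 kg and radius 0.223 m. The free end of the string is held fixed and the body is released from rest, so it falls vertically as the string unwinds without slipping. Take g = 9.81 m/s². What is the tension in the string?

T ≈ 31.7 N

Translation: Mg − T = Ma. Rotation about the center: TR = Iα with I = MR².
With a = αR: T = (I/R²)a = M a, so Mg = (1 + 1.000)Ma.
a = g/(1 + 1.000) = 9.81/2.000 = 4.905 m/s².
T = 1.000·M·a = (1.000)(6.47)(4.905) = 31.74 N.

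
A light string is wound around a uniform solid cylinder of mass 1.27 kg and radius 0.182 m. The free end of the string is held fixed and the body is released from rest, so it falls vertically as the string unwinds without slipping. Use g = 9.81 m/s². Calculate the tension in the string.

T ≈ 4.15 N

Translation: Mg − T = Ma. Rotation about the center: TR = Iα with I = ½MR².
With a = αR: T = (I/R²)a = (1/2)M a, so Mg = (1 + 0.5000)Ma.
a = g/(1 + 0.5000) = 9.81/1.500 = 6.540 m/s².
T = 0.5000·M·a = (0.5000)(1.27)(6.540) = 4.153 N.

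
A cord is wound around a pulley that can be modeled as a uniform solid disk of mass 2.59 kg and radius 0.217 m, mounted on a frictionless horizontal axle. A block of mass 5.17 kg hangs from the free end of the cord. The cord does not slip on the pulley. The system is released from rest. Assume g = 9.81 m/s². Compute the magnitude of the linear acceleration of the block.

a ≈ 7.84 m/s²

I = ½MR² = (1/2)(2.59)(0.217)² = 0.06098 kg·m².
Block: mg − T = ma. Pulley: TR = Iα. No-slip: a = αR, so T = (I/R²)a = 1.295·a.
Then mg = (m + 1.295)a, so a = (5.17)(9.81)/(5.17 + 1.295) = 7.845 m/s².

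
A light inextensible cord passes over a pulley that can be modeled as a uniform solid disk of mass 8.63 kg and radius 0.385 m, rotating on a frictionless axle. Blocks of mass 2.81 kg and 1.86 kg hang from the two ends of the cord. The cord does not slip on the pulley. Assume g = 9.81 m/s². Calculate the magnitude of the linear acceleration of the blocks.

I = ½MR² = (1/2)(8.63)(0.385)² = 0.6396 kg·m².
Heavier block: m₁g − T₁ = m₁a. Lighter block: T₂ − m₂g = m₂a.
Pulley: (T₁ − T₂)R = Iα = I(a/R), so T₁ − T₂ = (I/R²)a = (1/2)M_p a = 4.315·a.
Adding the three: (m₁ − m₂)g = (m₁ + m₂ + 4.315)a, so a = (2.81 − 1.86)(9.81)/(2.81 + 1.86 + 4.315) = 1.037 m/s².

a ≈ 1.04 m/s²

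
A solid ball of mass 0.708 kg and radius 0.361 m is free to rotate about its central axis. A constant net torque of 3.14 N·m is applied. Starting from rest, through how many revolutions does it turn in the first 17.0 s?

≈ 1960 revolutions

I = (2/5)MR² = (2/5)(0.708)(0.361)² = 0.03691 kg·m².
α = τ/I = 3.14/0.03691 = 85.08 rad/s².
θ = ½αt² = ½(85.08)(17.0)² = 12290 rad.
Revolutions = θ/(2π) = 1957.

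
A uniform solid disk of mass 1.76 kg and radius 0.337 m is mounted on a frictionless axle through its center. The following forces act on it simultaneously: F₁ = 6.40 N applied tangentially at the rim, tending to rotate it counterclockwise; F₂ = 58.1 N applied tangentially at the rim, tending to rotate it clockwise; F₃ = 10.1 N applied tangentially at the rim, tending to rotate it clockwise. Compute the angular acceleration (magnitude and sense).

I = ½MR² = (1/2)(1.76)(0.337)² = 0.09994 kg·m².
Taking counterclockwise as positive: τ₁ = +(6.40)(0.337) = +2.157 N·m; τ₂ = −(58.1)(0.337) = −19.58 N·m; τ₃ = −(10.1)(0.337) = −3.404 N·m.
Net torque τ = -20.83 N·m.
α = τ/I = -20.83/0.09994 = -208.4 rad/s².

α ≈ 208 rad/s², clockwise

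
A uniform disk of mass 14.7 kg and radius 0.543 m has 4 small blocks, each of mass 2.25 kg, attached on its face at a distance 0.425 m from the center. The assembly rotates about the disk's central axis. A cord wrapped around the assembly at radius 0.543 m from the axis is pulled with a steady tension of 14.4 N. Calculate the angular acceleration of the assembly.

I_disk = ½MR² = ½(14.7)(0.543)² = 2.167 kg·m².
I_blocks = 4·m·r² = 4(2.25)(0.425)² = 1.626 kg·m².
Total I = 3.793 kg·m².
τ = F r = (14.4)(0.543) = 7.819 N·m.
α = τ/I = 7.819/3.793 = 2.062 rad/s².

α ≈ 2.06 rad/s²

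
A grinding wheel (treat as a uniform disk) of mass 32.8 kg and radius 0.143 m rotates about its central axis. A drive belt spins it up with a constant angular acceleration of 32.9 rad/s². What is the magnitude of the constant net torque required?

I = ½MR² = (1/2)(32.8)(0.143)² = 0.3354 kg·m².
τ = Iα = (0.3354)(32.90) = 11.03 N·m.

τ ≈ 11.0 N·m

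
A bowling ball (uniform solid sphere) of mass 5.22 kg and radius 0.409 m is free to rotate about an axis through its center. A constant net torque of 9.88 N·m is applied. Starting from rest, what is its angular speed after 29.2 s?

ω ≈ 826 rad/s

I = (2/5)MR² = (2/5)(5.22)(0.409)² = 0.3493 kg·m².
α = τ/I = 9.88/0.3493 = 28.29 rad/s².
ω = ω₀ + αt = 0 + (28.29)(29.2) = 826.0 rad/s.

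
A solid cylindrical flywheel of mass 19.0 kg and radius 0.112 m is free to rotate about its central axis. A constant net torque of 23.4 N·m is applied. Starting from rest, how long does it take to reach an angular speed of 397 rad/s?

t ≈ 2.02 s

I = ½MR² = (1/2)(19.0)(0.112)² = 0.1192 kg·m².
α = τ/I = 23.4/0.1192 = 196.4 rad/s².
ω = αt ⇒ t = ω/α = 397/196.4 = 2.022 s.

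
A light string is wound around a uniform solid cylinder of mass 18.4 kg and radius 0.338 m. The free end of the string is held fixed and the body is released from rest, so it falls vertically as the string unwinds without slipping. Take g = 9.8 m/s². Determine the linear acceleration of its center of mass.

a ≈ 6.53 m/s²

Translation: Mg − T = Ma. Rotation about the center: TR = Iα with I = ½MR².
With a = αR: T = (I/R²)a = (1/2)M a, so Mg = (1 + 0.5000)Ma.
a = g/(1 + 0.5000) = 9.8/1.500 = 6.533 m/s².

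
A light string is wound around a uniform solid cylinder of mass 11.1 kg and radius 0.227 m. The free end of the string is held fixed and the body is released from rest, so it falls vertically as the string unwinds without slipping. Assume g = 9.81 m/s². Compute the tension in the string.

Translation: Mg − T = Ma. Rotation about the center: TR = Iα with I = ½MR².
With a = αR: T = (I/R²)a = (1/2)M a, so Mg = (1 + 0.5000)Ma.
a = g/(1 + 0.5000) = 9.81/1.500 = 6.540 m/s².
T = 0.5000·M·a = (0.5000)(11.1)(6.540) = 36.30 N.

T ≈ 36.3 N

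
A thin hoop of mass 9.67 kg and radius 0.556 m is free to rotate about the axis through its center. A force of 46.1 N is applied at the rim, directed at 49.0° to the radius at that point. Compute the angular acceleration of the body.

α ≈ 6.47 rad/s²

I = MR² = (9.67)(0.556)² = 2.989 kg·m².
Only the tangential component produces torque: τ = F R sinθ = (46.1)(0.556) sin 49.0° = 19.34 N·m.
From τ = Iα: α = 19.34/2.989 = 6.471 rad/s².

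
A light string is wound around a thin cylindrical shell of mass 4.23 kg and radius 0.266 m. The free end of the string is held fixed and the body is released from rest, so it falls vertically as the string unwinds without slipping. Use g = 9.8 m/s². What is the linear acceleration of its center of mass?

a ≈ 4.90 m/s²

Translation: Mg − T = Ma. Rotation about the center: TR = Iα with I = MR².
With a = αR: T = (I/R²)a = M a, so Mg = (1 + 1.000)Ma.
a = g/(1 + 1.000) = 9.8/2.000 = 4.900 m/s².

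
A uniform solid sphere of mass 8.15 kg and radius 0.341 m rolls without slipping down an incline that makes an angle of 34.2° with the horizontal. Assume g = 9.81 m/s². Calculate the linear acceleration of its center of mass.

a ≈ 3.94 m/s²

Translation along the incline: Mg sinθ − f = Ma.
Rotation about the center: fR = Iα with I = (2/5)MR². No-slip gives a = αR, so f = (I/R²)a = (2/5)M a.
Substituting: Mg sinθ = (1 + 0.4000)Ma, so a = g sinθ/(1 + 0.4000) = (9.81) sin 34.2° / 1.400 = 3.939 m/s².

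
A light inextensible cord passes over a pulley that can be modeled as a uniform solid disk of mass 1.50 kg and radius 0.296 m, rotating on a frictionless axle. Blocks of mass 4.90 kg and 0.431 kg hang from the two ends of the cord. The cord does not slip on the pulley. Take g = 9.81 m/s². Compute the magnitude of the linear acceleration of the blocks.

I = ½MR² = (1/2)(1.50)(0.296)² = 0.06571 kg·m².
Heavier block: m₁g − T₁ = m₁a. Lighter block: T₂ − m₂g = m₂a.
Pulley: (T₁ − T₂)R = Iα = I(a/R), so T₁ − T₂ = (I/R²)a = (1/2)M_p a = 0.7500·a.
Adding the three: (m₁ − m₂)g = (m₁ + m₂ + 0.7500)a, so a = (4.90 − 0.431)(9.81)/(4.90 + 0.431 + 0.7500) = 7.209 m/s².

a ≈ 7.21 m/s²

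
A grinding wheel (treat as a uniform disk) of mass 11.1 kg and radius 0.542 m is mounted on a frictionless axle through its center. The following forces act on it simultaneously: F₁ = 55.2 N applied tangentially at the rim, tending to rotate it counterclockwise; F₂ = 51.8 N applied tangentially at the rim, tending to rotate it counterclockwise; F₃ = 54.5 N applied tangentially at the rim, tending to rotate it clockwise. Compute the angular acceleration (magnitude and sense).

α ≈ 17.5 rad/s², counterclockwise

I = ½MR² = (1/2)(11.1)(0.542)² = 1.630 kg·m².
Taking counterclockwise as positive: τ₁ = +(55.2)(0.542) = +29.92 N·m; τ₂ = +(51.8)(0.542) = +28.08 N·m; τ₃ = −(54.5)(0.542) = −29.54 N·m.
Net torque τ = 28.46 N·m.
α = τ/I = 28.46/1.630 = 17.45 rad/s².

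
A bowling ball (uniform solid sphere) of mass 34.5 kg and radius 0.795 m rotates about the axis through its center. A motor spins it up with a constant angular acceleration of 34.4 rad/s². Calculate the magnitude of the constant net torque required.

τ ≈ 300 N·m

I = (2/5)MR² = (2/5)(34.5)(0.795)² = 8.722 kg·m².
τ = Iα = (8.722)(34.40) = 300.0 N·m.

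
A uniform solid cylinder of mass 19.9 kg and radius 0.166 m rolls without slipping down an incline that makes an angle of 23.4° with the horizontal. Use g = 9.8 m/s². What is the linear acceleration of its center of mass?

Translation along the incline: Mg sinθ − f = Ma.
Rotation about the center: fR = Iα with I = ½MR². No-slip gives a = αR, so f = (I/R²)a = (1/2)M a.
Substituting: Mg sinθ = (1 + 0.5000)Ma, so a = g sinθ/(1 + 0.5000) = (9.8) sin 23.4° / 1.500 = 2.595 m/s².

a ≈ 2.59 m/s²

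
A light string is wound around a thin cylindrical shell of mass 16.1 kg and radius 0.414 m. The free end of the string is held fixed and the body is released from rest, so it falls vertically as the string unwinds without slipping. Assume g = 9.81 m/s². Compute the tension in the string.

Translation: Mg − T = Ma. Rotation about the center: TR = Iα with I = MR².
With a = αR: T = (I/R²)a = M a, so Mg = (1 + 1.000)Ma.
a = g/(1 + 1.000) = 9.81/2.000 = 4.905 m/s².
T = 1.000·M·a = (1.000)(16.1)(4.905) = 78.97 N.

T ≈ 79.0 N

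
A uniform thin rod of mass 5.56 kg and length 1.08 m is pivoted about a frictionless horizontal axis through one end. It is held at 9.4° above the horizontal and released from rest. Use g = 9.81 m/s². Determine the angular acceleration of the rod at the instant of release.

α ≈ 13.4 rad/s²

About the pivot, I = (1/3)ML² = (1/3)(5.56)(1.08)² = 2.162 kg·m².
The weight acts at the center, a distance L/2 = 0.5400 m from the pivot; τ = Mg(L/2) cos 9.4° = 29.06 N·m.
α = τ/I = 29.06/2.162 = 13.44 rad/s².
(Equivalently α = (3g/(2L)) cos 9.4° = 13.44 rad/s².)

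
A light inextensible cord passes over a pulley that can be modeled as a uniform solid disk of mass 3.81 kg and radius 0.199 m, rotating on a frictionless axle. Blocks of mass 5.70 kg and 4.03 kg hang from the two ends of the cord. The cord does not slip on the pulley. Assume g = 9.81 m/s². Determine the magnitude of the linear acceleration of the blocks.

I = ½MR² = (1/2)(3.81)(0.199)² = 0.07544 kg·m².
Heavier block: m₁g − T₁ = m₁a. Lighter block: T₂ − m₂g = m₂a.
Pulley: (T₁ − T₂)R = Iα = I(a/R), so T₁ − T₂ = (I/R²)a = (1/2)M_p a = 1.905·a.
Adding the three: (m₁ − m₂)g = (m₁ + m₂ + 1.905)a, so a = (5.70 − 4.03)(9.81)/(5.70 + 4.03 + 1.905) = 1.408 m/s².

a ≈ 1.41 m/s²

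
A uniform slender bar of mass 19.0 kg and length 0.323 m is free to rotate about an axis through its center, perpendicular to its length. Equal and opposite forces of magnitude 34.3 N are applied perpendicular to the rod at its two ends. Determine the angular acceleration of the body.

α ≈ 67.1 rad/s²

I = (1/12)ML² = (1/12)(19.0)(0.323)² = 0.1652 kg·m².
The couple gives τ = F·(L/2) + F·(L/2) = F L = (34.3)(0.323) = 11.08 N·m.
From τ = Iα: α = 11.08/0.1652 = 67.07 rad/s².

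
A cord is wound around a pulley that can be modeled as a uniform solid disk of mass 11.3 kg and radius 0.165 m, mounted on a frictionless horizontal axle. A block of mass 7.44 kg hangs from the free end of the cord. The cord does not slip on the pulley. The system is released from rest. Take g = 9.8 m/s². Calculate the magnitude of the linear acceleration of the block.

I = ½MR² = (1/2)(11.3)(0.165)² = 0.1538 kg·m².
Block: mg − T = ma. Pulley: TR = Iα. No-slip: a = αR, so T = (I/R²)a = 5.650·a.
Then mg = (m + 5.650)a, so a = (7.44)(9.8)/(7.44 + 5.650) = 5.570 m/s².

a ≈ 5.57 m/s²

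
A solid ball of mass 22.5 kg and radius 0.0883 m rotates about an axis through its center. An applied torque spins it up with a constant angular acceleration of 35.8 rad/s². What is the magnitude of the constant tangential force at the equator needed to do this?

I = (2/5)MR² = (2/5)(22.5)(0.0883)² = 0.07017 kg·m².
The required torque is τ = Iα = (0.07017)(35.80) = 2.512 N·m.
A tangential force at the equator gives τ = FR, so F = τ/R = 2.512/0.0883 = 28.45 N.

F ≈ 28.5 N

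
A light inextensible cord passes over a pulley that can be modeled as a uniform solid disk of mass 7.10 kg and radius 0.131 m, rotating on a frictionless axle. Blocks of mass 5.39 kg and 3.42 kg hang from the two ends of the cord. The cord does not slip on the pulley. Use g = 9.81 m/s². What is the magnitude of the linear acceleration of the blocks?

I = ½MR² = (1/2)(7.10)(0.131)² = 0.06092 kg·m².
Heavier block: m₁g − T₁ = m₁a. Lighter block: T₂ − m₂g = m₂a.
Pulley: (T₁ − T₂)R = Iα = I(a/R), so T₁ − T₂ = (I/R²)a = (1/2)M_p a = 3.550·a.
Adding the three: (m₁ − m₂)g = (m₁ + m₂ + 3.550)a, so a = (5.39 − 3.42)(9.81)/(5.39 + 3.42 + 3.550) = 1.564 m/s².

a ≈ 1.56 m/s²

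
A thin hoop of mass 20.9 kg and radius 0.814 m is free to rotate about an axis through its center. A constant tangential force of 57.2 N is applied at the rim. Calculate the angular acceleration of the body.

α ≈ 3.36 rad/s²

I = MR² = (20.9)(0.814)² = 13.85 kg·m².
τ = F R = (57.2)(0.814) = 46.56 N·m.
Newton's second law for rotation, τ = Iα, gives α = τ/I = 46.56/13.85 = 3.362 rad/s².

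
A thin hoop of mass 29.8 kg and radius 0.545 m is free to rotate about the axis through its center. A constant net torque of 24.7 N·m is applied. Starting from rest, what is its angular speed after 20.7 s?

I = MR² = (29.8)(0.545)² = 8.851 kg·m².
α = τ/I = 24.7/8.851 = 2.791 rad/s².
ω = ω₀ + αt = 0 + (2.791)(20.7) = 57.76 rad/s.

ω ≈ 57.8 rad/s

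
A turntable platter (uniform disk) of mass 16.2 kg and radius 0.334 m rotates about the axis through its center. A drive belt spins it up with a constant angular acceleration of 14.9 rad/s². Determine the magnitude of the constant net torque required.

τ ≈ 13.5 N·m

I = ½MR² = (1/2)(16.2)(0.334)² = 0.9036 kg·m².
τ = Iα = (0.9036)(14.90) = 13.46 N·m.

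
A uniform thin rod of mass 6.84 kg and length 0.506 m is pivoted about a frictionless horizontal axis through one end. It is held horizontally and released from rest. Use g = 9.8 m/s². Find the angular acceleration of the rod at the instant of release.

α ≈ 29.1 rad/s²

About the pivot, I = (1/3)ML² = (1/3)(6.84)(0.506)² = 0.5838 kg·m².
The weight acts at the center, a distance L/2 = 0.2530 m from the pivot; τ = Mg(L/2) = 16.96 N·m.
α = τ/I = 16.96/0.5838 = 29.05 rad/s².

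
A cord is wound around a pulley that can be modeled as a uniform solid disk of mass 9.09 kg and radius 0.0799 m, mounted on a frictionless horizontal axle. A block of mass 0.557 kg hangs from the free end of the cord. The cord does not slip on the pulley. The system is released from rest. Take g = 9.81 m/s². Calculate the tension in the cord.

I = ½MR² = (1/2)(9.09)(0.0799)² = 0.02902 kg·m².
Block: mg − T = ma. Pulley: TR = Iα. No-slip: a = αR, so T = (I/R²)a = 4.545·a.
Then mg = (m + 4.545)a, so a = (0.557)(9.81)/(0.557 + 4.545) = 1.071 m/s².
T = 4.545·a = 4.868 N.

T ≈ 4.87 N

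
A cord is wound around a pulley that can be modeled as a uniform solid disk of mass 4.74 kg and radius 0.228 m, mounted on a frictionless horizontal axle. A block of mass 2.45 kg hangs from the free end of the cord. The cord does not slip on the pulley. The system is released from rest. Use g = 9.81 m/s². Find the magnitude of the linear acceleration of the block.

a ≈ 4.99 m/s²

I = ½MR² = (1/2)(4.74)(0.228)² = 0.1232 kg·m².
Block: mg − T = ma. Pulley: TR = Iα. No-slip: a = αR, so T = (I/R²)a = 2.370·a.
Then mg = (m + 2.370)a, so a = (2.45)(9.81)/(2.45 + 2.370) = 4.986 m/s².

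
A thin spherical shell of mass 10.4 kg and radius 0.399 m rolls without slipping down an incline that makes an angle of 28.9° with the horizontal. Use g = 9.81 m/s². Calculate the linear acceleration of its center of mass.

Translation along the incline: Mg sinθ − f = Ma.
Rotation about the center: fR = Iα with I = (2/3)MR². No-slip gives a = αR, so f = (I/R²)a = (2/3)M a.
Substituting: Mg sinθ = (1 + 0.6667)Ma, so a = g sinθ/(1 + 0.6667) = (9.81) sin 28.9° / 1.667 = 2.845 m/s².

a ≈ 2.84 m/s²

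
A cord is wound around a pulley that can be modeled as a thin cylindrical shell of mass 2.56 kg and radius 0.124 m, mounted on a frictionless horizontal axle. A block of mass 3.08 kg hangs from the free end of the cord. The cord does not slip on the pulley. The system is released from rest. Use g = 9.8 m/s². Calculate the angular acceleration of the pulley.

I = MR² = (2.56)(0.124)² = 0.03936 kg·m².
Block: mg − T = ma. Pulley: TR = Iα. No-slip: a = αR, so T = (I/R²)a = 2.560·a.
Then mg = (m + 2.560)a, so a = (3.08)(9.8)/(3.08 + 2.560) = 5.352 m/s².
α = a/R = 5.352/0.124 = 43.16 rad/s².

α ≈ 43.2 rad/s²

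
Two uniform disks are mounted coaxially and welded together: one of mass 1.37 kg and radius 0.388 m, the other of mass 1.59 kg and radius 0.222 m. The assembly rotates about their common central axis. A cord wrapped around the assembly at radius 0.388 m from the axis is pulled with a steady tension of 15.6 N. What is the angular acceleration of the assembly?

α ≈ 42.5 rad/s²

I = ½M₁R₁² + ½M₂R₂² = ½(1.37)(0.388)² + ½(1.59)(0.222)² = 0.1423 kg·m².
τ = F r = (15.6)(0.388) = 6.053 N·m.
α = τ/I = 6.053/0.1423 = 42.53 rad/s².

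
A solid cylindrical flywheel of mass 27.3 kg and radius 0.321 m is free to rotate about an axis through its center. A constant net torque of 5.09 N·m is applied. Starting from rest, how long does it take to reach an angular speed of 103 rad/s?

t ≈ 28.5 s

I = ½MR² = (1/2)(27.3)(0.321)² = 1.407 kg·m².
α = τ/I = 5.09/1.407 = 3.619 rad/s².
ω = αt ⇒ t = ω/α = 103/3.619 = 28.46 s.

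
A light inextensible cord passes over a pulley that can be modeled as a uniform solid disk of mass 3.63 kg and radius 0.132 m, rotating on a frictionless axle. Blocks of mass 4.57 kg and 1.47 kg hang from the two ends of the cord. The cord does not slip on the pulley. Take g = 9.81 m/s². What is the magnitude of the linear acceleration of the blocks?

a ≈ 3.87 m/s²

I = ½MR² = (1/2)(3.63)(0.132)² = 0.03162 kg·m².
Heavier block: m₁g − T₁ = m₁a. Lighter block: T₂ − m₂g = m₂a.
Pulley: (T₁ − T₂)R = Iα = I(a/R), so T₁ − T₂ = (I/R²)a = (1/2)M_p a = 1.815·a.
Adding the three: (m₁ − m₂)g = (m₁ + m₂ + 1.815)a, so a = (4.57 − 1.47)(9.81)/(4.57 + 1.47 + 1.815) = 3.872 m/s².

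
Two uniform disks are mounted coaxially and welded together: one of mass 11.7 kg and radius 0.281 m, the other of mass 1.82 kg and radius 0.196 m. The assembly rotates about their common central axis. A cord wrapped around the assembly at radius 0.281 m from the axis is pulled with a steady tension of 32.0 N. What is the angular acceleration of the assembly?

α ≈ 18.1 rad/s²

I = ½M₁R₁² + ½M₂R₂² = ½(11.7)(0.281)² + ½(1.82)(0.196)² = 0.4969 kg·m².
τ = F r = (32.0)(0.281) = 8.992 N·m.
α = τ/I = 8.992/0.4969 = 18.10 rad/s².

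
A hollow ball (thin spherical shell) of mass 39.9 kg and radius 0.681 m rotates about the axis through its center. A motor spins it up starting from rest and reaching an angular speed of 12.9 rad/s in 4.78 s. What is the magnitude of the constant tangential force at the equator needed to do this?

I = (2/3)MR² = (2/3)(39.9)(0.681)² = 12.34 kg·m².
α = Δω/Δt = (12.9 − 0)/4.78 = 2.699 rad/s².
The required torque is τ = Iα = (12.34)(2.699) = 33.29 N·m.
A tangential force at the equator gives τ = FR, so F = τ/R = 33.29/0.681 = 48.89 N.

F ≈ 48.9 N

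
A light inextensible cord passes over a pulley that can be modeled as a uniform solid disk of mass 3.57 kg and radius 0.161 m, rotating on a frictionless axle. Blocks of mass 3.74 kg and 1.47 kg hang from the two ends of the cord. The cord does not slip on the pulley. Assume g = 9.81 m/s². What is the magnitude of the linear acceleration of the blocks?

a ≈ 3.18 m/s²

I = ½MR² = (1/2)(3.57)(0.161)² = 0.04627 kg·m².
Heavier block: m₁g − T₁ = m₁a. Lighter block: T₂ − m₂g = m₂a.
Pulley: (T₁ − T₂)R = Iα = I(a/R), so T₁ − T₂ = (I/R²)a = (1/2)M_p a = 1.785·a.
Adding the three: (m₁ − m₂)g = (m₁ + m₂ + 1.785)a, so a = (3.74 − 1.47)(9.81)/(3.74 + 1.47 + 1.785) = 3.184 m/s².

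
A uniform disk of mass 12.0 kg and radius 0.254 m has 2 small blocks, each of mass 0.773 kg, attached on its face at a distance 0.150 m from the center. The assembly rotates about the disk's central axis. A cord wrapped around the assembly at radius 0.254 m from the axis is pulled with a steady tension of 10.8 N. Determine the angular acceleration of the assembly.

I_disk = ½MR² = ½(12.0)(0.254)² = 0.3871 kg·m².
I_blocks = 2·m·r² = 2(0.773)(0.150)² = 0.03478 kg·m².
Total I = 0.4219 kg·m².
τ = F r = (10.8)(0.254) = 2.743 N·m.
α = τ/I = 2.743/0.4219 = 6.502 rad/s².

α ≈ 6.50 rad/s²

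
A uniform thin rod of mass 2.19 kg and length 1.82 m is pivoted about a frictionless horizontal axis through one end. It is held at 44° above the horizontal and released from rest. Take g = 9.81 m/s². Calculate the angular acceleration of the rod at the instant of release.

α ≈ 5.82 rad/s²

About the pivot, I = (1/3)ML² = (1/3)(2.19)(1.82)² = 2.418 kg·m².
The weight acts at the center, a distance L/2 = 0.9100 m from the pivot; τ = Mg(L/2) cos 44° = 14.06 N·m.
α = τ/I = 14.06/2.418 = 5.816 rad/s².
(Equivalently α = (3g/(2L)) cos 44° = 5.816 rad/s².)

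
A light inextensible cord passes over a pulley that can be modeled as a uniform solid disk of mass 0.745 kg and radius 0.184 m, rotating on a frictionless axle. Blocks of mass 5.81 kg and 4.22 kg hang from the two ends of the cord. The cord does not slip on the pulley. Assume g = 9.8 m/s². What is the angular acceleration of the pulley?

I = ½MR² = (1/2)(0.745)(0.184)² = 0.01261 kg·m².
Heavier block: m₁g − T₁ = m₁a. Lighter block: T₂ − m₂g = m₂a.
Pulley: (T₁ − T₂)R = Iα = I(a/R), so T₁ − T₂ = (I/R²)a = (1/2)M_p a = 0.3725·a.
Adding the three: (m₁ − m₂)g = (m₁ + m₂ + 0.3725)a, so a = (5.81 − 4.22)(9.8)/(5.81 + 4.22 + 0.3725) = 1.498 m/s².
α = a/R = 1.498/0.184 = 8.141 rad/s².

α ≈ 8.14 rad/s²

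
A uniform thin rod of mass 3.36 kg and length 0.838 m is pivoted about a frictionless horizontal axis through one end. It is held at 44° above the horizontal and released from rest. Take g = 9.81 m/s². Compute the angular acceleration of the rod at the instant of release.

α ≈ 12.6 rad/s²

About the pivot, I = (1/3)ML² = (1/3)(3.36)(0.838)² = 0.7865 kg·m².
The weight acts at the center, a distance L/2 = 0.4190 m from the pivot; τ = Mg(L/2) cos 44° = 9.935 N·m.
α = τ/I = 9.935/0.7865 = 12.63 rad/s².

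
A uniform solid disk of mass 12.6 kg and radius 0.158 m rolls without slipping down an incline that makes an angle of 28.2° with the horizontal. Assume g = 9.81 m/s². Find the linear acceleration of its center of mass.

Translation along the incline: Mg sinθ − f = Ma.
Rotation about the center: fR = Iα with I = ½MR². No-slip gives a = αR, so f = (I/R²)a = (1/2)M a.
Substituting: Mg sinθ = (1 + 0.5000)Ma, so a = g sinθ/(1 + 0.5000) = (9.81) sin 28.2° / 1.500 = 3.090 m/s².

a ≈ 3.09 m/s²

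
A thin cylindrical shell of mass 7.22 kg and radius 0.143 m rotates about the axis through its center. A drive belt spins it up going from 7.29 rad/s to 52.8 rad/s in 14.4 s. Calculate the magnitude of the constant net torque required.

τ ≈ 0.467 N·m

I = MR² = (7.22)(0.143)² = 0.1476 kg·m².
α = Δω/Δt = (52.8 − 7.29)/14.4 = 3.160 rad/s².
τ = Iα = (0.1476)(3.160) = 0.4666 N·m.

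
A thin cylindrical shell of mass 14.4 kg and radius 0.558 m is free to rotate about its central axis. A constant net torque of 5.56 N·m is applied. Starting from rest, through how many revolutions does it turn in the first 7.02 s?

≈ 4.86 revolutions

I = MR² = (14.4)(0.558)² = 4.484 kg·m².
α = τ/I = 5.56/4.484 = 1.240 rad/s².
θ = ½αt² = ½(1.240)(7.02)² = 30.56 rad.
Revolutions = θ/(2π) = 4.863.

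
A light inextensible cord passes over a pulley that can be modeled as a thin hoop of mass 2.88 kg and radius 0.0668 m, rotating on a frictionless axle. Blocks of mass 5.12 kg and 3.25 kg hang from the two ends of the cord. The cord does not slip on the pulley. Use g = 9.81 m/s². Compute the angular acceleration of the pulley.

I = MR² = (2.88)(0.0668)² = 0.01285 kg·m².
Heavier block: m₁g − T₁ = m₁a. Lighter block: T₂ − m₂g = m₂a.
Pulley: (T₁ − T₂)R = Iα = I(a/R), so T₁ − T₂ = (I/R²)a = 1·M_p a = 2.880·a.
Adding the three: (m₁ − m₂)g = (m₁ + m₂ + 2.880)a, so a = (5.12 − 3.25)(9.81)/(5.12 + 3.25 + 2.880) = 1.631 m/s².
α = a/R = 1.631/0.0668 = 24.41 rad/s².

α ≈ 24.4 rad/s²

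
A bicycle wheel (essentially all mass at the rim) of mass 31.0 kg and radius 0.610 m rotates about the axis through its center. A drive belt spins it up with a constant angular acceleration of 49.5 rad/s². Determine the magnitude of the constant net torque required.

τ ≈ 571 N·m

I = MR² = (31.0)(0.610)² = 11.54 kg·m².
τ = Iα = (11.54)(49.50) = 571.0 N·m.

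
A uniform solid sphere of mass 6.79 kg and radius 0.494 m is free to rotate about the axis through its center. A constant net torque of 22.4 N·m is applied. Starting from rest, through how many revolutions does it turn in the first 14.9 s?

≈ 597 revolutions

I = (2/5)MR² = (2/5)(6.79)(0.494)² = 0.6628 kg·m².
α = τ/I = 22.4/0.6628 = 33.80 rad/s².
θ = ½αt² = ½(33.80)(14.9)² = 3752 rad.
Revolutions = θ/(2π) = 597.1.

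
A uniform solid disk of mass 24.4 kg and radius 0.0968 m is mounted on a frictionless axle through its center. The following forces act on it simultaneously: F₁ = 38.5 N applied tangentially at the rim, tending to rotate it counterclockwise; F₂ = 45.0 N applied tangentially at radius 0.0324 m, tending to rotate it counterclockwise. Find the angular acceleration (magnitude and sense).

I = ½MR² = (1/2)(24.4)(0.0968)² = 0.1143 kg·m².
Taking counterclockwise as positive: τ₁ = +(38.5)(0.0968) = +3.727 N·m; τ₂ = +(45.0)(0.0324) = +1.458 N·m.
Net torque τ = 5.185 N·m.
α = τ/I = 5.185/0.1143 = 45.35 rad/s².

α ≈ 45.4 rad/s², counterclockwise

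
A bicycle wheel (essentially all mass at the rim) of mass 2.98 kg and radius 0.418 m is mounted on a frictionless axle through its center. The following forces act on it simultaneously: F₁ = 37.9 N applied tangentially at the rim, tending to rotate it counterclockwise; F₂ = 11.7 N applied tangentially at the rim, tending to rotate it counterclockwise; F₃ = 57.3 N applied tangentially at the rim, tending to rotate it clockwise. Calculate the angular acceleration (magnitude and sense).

α ≈ 6.18 rad/s², clockwise

I = MR² = (2.98)(0.418)² = 0.5207 kg·m².
Taking counterclockwise as positive: τ₁ = +(37.9)(0.418) = +15.84 N·m; τ₂ = +(11.7)(0.418) = +4.891 N·m; τ₃ = −(57.3)(0.418) = −23.95 N·m.
Net torque τ = -3.219 N·m.
α = τ/I = -3.219/0.5207 = -6.182 rad/s².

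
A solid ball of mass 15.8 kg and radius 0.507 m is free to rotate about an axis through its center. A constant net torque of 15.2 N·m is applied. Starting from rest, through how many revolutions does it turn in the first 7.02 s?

I = (2/5)MR² = (2/5)(15.8)(0.507)² = 1.625 kg·m².
α = τ/I = 15.2/1.625 = 9.356 rad/s².
θ = ½αt² = ½(9.356)(7.02)² = 230.5 rad.
Revolutions = θ/(2π) = 36.69.

≈ 36.7 revolutions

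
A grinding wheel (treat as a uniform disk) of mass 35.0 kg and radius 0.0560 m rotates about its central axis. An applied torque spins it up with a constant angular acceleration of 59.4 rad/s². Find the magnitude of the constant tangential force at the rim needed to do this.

I = ½MR² = (1/2)(35.0)(0.0560)² = 0.05488 kg·m².
The required torque is τ = Iα = (0.05488)(59.40) = 3.260 N·m.
A tangential force at the rim gives τ = FR, so F = τ/R = 3.260/0.0560 = 58.21 N.

F ≈ 58.2 N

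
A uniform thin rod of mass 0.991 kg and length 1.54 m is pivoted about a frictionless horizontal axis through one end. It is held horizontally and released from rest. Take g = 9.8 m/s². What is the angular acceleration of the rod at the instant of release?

α ≈ 9.55 rad/s²

About the pivot, I = (1/3)ML² = (1/3)(0.991)(1.54)² = 0.7834 kg·m².
The weight acts at the center, a distance L/2 = 0.7700 m from the pivot; τ = Mg(L/2) = 7.478 N·m.
α = τ/I = 7.478/0.7834 = 9.545 rad/s².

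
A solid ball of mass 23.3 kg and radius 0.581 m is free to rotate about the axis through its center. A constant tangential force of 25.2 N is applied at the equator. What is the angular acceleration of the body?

α ≈ 4.65 rad/s²

I = (2/5)MR² = (2/5)(23.3)(0.581)² = 3.146 kg·m².
τ = F R = (25.2)(0.581) = 14.64 N·m.
Newton's second law for rotation, τ = Iα, gives α = τ/I = 14.64/3.146 = 4.654 rad/s².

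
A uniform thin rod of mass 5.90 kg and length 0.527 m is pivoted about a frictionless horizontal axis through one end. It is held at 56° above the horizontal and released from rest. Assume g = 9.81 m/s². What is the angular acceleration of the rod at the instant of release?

About the pivot, I = (1/3)ML² = (1/3)(5.90)(0.527)² = 0.5462 kg·m².
The weight acts at the center, a distance L/2 = 0.2635 m from the pivot; τ = Mg(L/2) cos 56° = 8.528 N·m.
α = τ/I = 8.528/0.5462 = 15.61 rad/s².

α ≈ 15.6 rad/s²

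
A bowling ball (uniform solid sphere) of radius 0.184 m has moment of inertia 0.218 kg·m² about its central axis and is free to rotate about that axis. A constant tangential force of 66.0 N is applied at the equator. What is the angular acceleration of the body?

τ = F R = (66.0)(0.184) = 12.14 N·m.
Newton's second law for rotation, τ = Iα, gives α = τ/I = 12.14/0.2180 = 55.71 rad/s².

α ≈ 55.7 rad/s²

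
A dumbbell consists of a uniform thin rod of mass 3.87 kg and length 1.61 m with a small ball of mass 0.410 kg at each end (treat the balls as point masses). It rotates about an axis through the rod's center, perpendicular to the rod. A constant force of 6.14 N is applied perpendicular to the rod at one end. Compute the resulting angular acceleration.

α ≈ 3.61 rad/s²

I_rod = (1/12)ML² = (1/12)(3.87)(1.61)² = 0.8360 kg·m².
I_balls = 2·m·(L/2)² = 2(0.410)(0.8050)² = 0.5314 kg·m².
Total I = 1.367 kg·m².
τ = F·(L/2) = (6.14)(0.805) = 4.943 N·m.
α = τ/I = 4.943/1.367 = 3.615 rad/s².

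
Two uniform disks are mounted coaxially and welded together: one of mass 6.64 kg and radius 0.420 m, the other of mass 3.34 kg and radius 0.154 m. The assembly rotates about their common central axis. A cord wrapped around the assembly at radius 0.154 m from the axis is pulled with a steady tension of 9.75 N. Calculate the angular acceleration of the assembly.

I = ½M₁R₁² + ½M₂R₂² = ½(6.64)(0.420)² + ½(3.34)(0.154)² = 0.6253 kg·m².
τ = F r = (9.75)(0.154) = 1.502 N·m.
α = τ/I = 1.502/0.6253 = 2.401 rad/s².

α ≈ 2.40 rad/s²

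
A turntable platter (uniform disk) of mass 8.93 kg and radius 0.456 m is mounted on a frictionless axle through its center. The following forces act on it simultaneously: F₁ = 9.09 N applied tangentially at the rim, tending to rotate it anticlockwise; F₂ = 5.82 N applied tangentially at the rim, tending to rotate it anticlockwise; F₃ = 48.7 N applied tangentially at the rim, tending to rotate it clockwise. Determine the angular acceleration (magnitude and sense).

α ≈ 16.6 rad/s², clockwise

I = ½MR² = (1/2)(8.93)(0.456)² = 0.9284 kg·m².
Taking anticlockwise as positive: τ₁ = +(9.09)(0.456) = +4.145 N·m; τ₂ = +(5.82)(0.456) = +2.654 N·m; τ₃ = −(48.7)(0.456) = −22.21 N·m.
Net torque τ = -15.41 N·m.
α = τ/I = -15.41/0.9284 = -16.60 rad/s².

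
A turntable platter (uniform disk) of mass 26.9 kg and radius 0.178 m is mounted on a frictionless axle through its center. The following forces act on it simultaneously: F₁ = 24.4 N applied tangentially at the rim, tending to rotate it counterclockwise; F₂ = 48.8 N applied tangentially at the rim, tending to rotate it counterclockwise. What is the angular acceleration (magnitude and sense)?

I = ½MR² = (1/2)(26.9)(0.178)² = 0.4261 kg·m².
Taking counterclockwise as positive: τ₁ = +(24.4)(0.178) = +4.343 N·m; τ₂ = +(48.8)(0.178) = +8.686 N·m.
Net torque τ = 13.03 N·m.
α = τ/I = 13.03/0.4261 = 30.58 rad/s².

α ≈ 30.6 rad/s², counterclockwise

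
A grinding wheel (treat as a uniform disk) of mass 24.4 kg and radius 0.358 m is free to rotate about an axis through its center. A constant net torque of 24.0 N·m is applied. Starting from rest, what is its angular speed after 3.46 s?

ω ≈ 53.1 rad/s

I = ½MR² = (1/2)(24.4)(0.358)² = 1.564 kg·m².
α = τ/I = 24.0/1.564 = 15.35 rad/s².
ω = ω₀ + αt = 0 + (15.35)(3.46) = 53.11 rad/s.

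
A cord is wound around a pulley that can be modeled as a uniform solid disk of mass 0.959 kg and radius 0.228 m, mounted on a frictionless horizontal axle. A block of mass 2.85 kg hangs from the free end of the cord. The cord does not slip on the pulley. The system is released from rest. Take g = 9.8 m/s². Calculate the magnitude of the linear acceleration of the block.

I = ½MR² = (1/2)(0.959)(0.228)² = 0.02493 kg·m².
Block: mg − T = ma. Pulley: TR = Iα. No-slip: a = αR, so T = (I/R²)a = 0.4795·a.
Then mg = (m + 0.4795)a, so a = (2.85)(9.8)/(2.85 + 0.4795) = 8.389 m/s².

a ≈ 8.39 m/s²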